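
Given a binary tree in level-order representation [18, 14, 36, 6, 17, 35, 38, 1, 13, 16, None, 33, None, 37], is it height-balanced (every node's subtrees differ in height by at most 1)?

Tree (level-order array): [18, 14, 36, 6, 17, 35, 38, 1, 13, 16, None, 33, None, 37]
Definition: a tree is height-balanced if, at every node, |h(left) - h(right)| <= 1 (empty subtree has height -1).
Bottom-up per-node check:
  node 1: h_left=-1, h_right=-1, diff=0 [OK], height=0
  node 13: h_left=-1, h_right=-1, diff=0 [OK], height=0
  node 6: h_left=0, h_right=0, diff=0 [OK], height=1
  node 16: h_left=-1, h_right=-1, diff=0 [OK], height=0
  node 17: h_left=0, h_right=-1, diff=1 [OK], height=1
  node 14: h_left=1, h_right=1, diff=0 [OK], height=2
  node 33: h_left=-1, h_right=-1, diff=0 [OK], height=0
  node 35: h_left=0, h_right=-1, diff=1 [OK], height=1
  node 37: h_left=-1, h_right=-1, diff=0 [OK], height=0
  node 38: h_left=0, h_right=-1, diff=1 [OK], height=1
  node 36: h_left=1, h_right=1, diff=0 [OK], height=2
  node 18: h_left=2, h_right=2, diff=0 [OK], height=3
All nodes satisfy the balance condition.
Result: Balanced


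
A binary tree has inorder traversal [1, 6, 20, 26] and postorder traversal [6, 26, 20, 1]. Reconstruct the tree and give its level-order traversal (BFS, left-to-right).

Inorder:   [1, 6, 20, 26]
Postorder: [6, 26, 20, 1]
Algorithm: postorder visits root last, so walk postorder right-to-left;
each value is the root of the current inorder slice — split it at that
value, recurse on the right subtree first, then the left.
Recursive splits:
  root=1; inorder splits into left=[], right=[6, 20, 26]
  root=20; inorder splits into left=[6], right=[26]
  root=26; inorder splits into left=[], right=[]
  root=6; inorder splits into left=[], right=[]
Reconstructed level-order: [1, 20, 6, 26]


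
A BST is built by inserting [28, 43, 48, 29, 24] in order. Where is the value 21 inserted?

Starting tree (level order): [28, 24, 43, None, None, 29, 48]
Insertion path: 28 -> 24
Result: insert 21 as left child of 24
Final tree (level order): [28, 24, 43, 21, None, 29, 48]


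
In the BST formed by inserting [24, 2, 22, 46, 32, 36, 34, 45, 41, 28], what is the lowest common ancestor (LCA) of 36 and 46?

Tree insertion order: [24, 2, 22, 46, 32, 36, 34, 45, 41, 28]
Tree (level-order array): [24, 2, 46, None, 22, 32, None, None, None, 28, 36, None, None, 34, 45, None, None, 41]
In a BST, the LCA of p=36, q=46 is the first node v on the
root-to-leaf path with p <= v <= q (go left if both < v, right if both > v).
Walk from root:
  at 24: both 36 and 46 > 24, go right
  at 46: 36 <= 46 <= 46, this is the LCA
LCA = 46


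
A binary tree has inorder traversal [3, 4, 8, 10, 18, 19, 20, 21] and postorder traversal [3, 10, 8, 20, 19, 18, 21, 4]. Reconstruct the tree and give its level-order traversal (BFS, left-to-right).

Inorder:   [3, 4, 8, 10, 18, 19, 20, 21]
Postorder: [3, 10, 8, 20, 19, 18, 21, 4]
Algorithm: postorder visits root last, so walk postorder right-to-left;
each value is the root of the current inorder slice — split it at that
value, recurse on the right subtree first, then the left.
Recursive splits:
  root=4; inorder splits into left=[3], right=[8, 10, 18, 19, 20, 21]
  root=21; inorder splits into left=[8, 10, 18, 19, 20], right=[]
  root=18; inorder splits into left=[8, 10], right=[19, 20]
  root=19; inorder splits into left=[], right=[20]
  root=20; inorder splits into left=[], right=[]
  root=8; inorder splits into left=[], right=[10]
  root=10; inorder splits into left=[], right=[]
  root=3; inorder splits into left=[], right=[]
Reconstructed level-order: [4, 3, 21, 18, 8, 19, 10, 20]


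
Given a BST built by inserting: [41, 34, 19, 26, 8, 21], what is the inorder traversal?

Tree insertion order: [41, 34, 19, 26, 8, 21]
Tree (level-order array): [41, 34, None, 19, None, 8, 26, None, None, 21]
Inorder traversal: [8, 19, 21, 26, 34, 41]


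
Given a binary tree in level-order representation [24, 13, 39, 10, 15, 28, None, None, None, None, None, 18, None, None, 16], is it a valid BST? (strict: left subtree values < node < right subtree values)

Level-order array: [24, 13, 39, 10, 15, 28, None, None, None, None, None, 18, None, None, 16]
Validate using subtree bounds (lo, hi): at each node, require lo < value < hi,
then recurse left with hi=value and right with lo=value.
Preorder trace (stopping at first violation):
  at node 24 with bounds (-inf, +inf): OK
  at node 13 with bounds (-inf, 24): OK
  at node 10 with bounds (-inf, 13): OK
  at node 15 with bounds (13, 24): OK
  at node 39 with bounds (24, +inf): OK
  at node 28 with bounds (24, 39): OK
  at node 18 with bounds (24, 28): VIOLATION
Node 18 violates its bound: not (24 < 18 < 28).
Result: Not a valid BST


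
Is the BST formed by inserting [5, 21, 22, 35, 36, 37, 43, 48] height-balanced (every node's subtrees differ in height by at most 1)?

Tree (level-order array): [5, None, 21, None, 22, None, 35, None, 36, None, 37, None, 43, None, 48]
Definition: a tree is height-balanced if, at every node, |h(left) - h(right)| <= 1 (empty subtree has height -1).
Bottom-up per-node check:
  node 48: h_left=-1, h_right=-1, diff=0 [OK], height=0
  node 43: h_left=-1, h_right=0, diff=1 [OK], height=1
  node 37: h_left=-1, h_right=1, diff=2 [FAIL (|-1-1|=2 > 1)], height=2
  node 36: h_left=-1, h_right=2, diff=3 [FAIL (|-1-2|=3 > 1)], height=3
  node 35: h_left=-1, h_right=3, diff=4 [FAIL (|-1-3|=4 > 1)], height=4
  node 22: h_left=-1, h_right=4, diff=5 [FAIL (|-1-4|=5 > 1)], height=5
  node 21: h_left=-1, h_right=5, diff=6 [FAIL (|-1-5|=6 > 1)], height=6
  node 5: h_left=-1, h_right=6, diff=7 [FAIL (|-1-6|=7 > 1)], height=7
Node 37 violates the condition: |-1 - 1| = 2 > 1.
Result: Not balanced


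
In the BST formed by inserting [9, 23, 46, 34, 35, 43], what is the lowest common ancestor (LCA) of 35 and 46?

Tree insertion order: [9, 23, 46, 34, 35, 43]
Tree (level-order array): [9, None, 23, None, 46, 34, None, None, 35, None, 43]
In a BST, the LCA of p=35, q=46 is the first node v on the
root-to-leaf path with p <= v <= q (go left if both < v, right if both > v).
Walk from root:
  at 9: both 35 and 46 > 9, go right
  at 23: both 35 and 46 > 23, go right
  at 46: 35 <= 46 <= 46, this is the LCA
LCA = 46


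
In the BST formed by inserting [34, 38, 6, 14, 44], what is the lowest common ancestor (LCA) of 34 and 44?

Tree insertion order: [34, 38, 6, 14, 44]
Tree (level-order array): [34, 6, 38, None, 14, None, 44]
In a BST, the LCA of p=34, q=44 is the first node v on the
root-to-leaf path with p <= v <= q (go left if both < v, right if both > v).
Walk from root:
  at 34: 34 <= 34 <= 44, this is the LCA
LCA = 34


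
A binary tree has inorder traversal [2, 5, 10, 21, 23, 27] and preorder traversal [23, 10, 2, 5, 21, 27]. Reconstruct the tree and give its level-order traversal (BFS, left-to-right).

Inorder:  [2, 5, 10, 21, 23, 27]
Preorder: [23, 10, 2, 5, 21, 27]
Algorithm: preorder visits root first, so consume preorder in order;
for each root, split the current inorder slice at that value into
left-subtree inorder and right-subtree inorder, then recurse.
Recursive splits:
  root=23; inorder splits into left=[2, 5, 10, 21], right=[27]
  root=10; inorder splits into left=[2, 5], right=[21]
  root=2; inorder splits into left=[], right=[5]
  root=5; inorder splits into left=[], right=[]
  root=21; inorder splits into left=[], right=[]
  root=27; inorder splits into left=[], right=[]
Reconstructed level-order: [23, 10, 27, 2, 21, 5]


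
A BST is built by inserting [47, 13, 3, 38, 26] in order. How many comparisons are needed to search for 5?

Search path for 5: 47 -> 13 -> 3
Found: False
Comparisons: 3


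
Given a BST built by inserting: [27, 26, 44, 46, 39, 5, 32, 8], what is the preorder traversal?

Tree insertion order: [27, 26, 44, 46, 39, 5, 32, 8]
Tree (level-order array): [27, 26, 44, 5, None, 39, 46, None, 8, 32]
Preorder traversal: [27, 26, 5, 8, 44, 39, 32, 46]


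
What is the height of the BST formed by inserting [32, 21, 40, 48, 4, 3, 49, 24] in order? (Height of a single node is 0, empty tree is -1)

Insertion order: [32, 21, 40, 48, 4, 3, 49, 24]
Tree (level-order array): [32, 21, 40, 4, 24, None, 48, 3, None, None, None, None, 49]
Compute height bottom-up (empty subtree = -1):
  height(3) = 1 + max(-1, -1) = 0
  height(4) = 1 + max(0, -1) = 1
  height(24) = 1 + max(-1, -1) = 0
  height(21) = 1 + max(1, 0) = 2
  height(49) = 1 + max(-1, -1) = 0
  height(48) = 1 + max(-1, 0) = 1
  height(40) = 1 + max(-1, 1) = 2
  height(32) = 1 + max(2, 2) = 3
Height = 3


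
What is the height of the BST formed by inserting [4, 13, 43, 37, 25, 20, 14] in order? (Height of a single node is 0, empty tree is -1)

Insertion order: [4, 13, 43, 37, 25, 20, 14]
Tree (level-order array): [4, None, 13, None, 43, 37, None, 25, None, 20, None, 14]
Compute height bottom-up (empty subtree = -1):
  height(14) = 1 + max(-1, -1) = 0
  height(20) = 1 + max(0, -1) = 1
  height(25) = 1 + max(1, -1) = 2
  height(37) = 1 + max(2, -1) = 3
  height(43) = 1 + max(3, -1) = 4
  height(13) = 1 + max(-1, 4) = 5
  height(4) = 1 + max(-1, 5) = 6
Height = 6


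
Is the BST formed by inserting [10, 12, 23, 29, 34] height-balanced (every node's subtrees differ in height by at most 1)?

Tree (level-order array): [10, None, 12, None, 23, None, 29, None, 34]
Definition: a tree is height-balanced if, at every node, |h(left) - h(right)| <= 1 (empty subtree has height -1).
Bottom-up per-node check:
  node 34: h_left=-1, h_right=-1, diff=0 [OK], height=0
  node 29: h_left=-1, h_right=0, diff=1 [OK], height=1
  node 23: h_left=-1, h_right=1, diff=2 [FAIL (|-1-1|=2 > 1)], height=2
  node 12: h_left=-1, h_right=2, diff=3 [FAIL (|-1-2|=3 > 1)], height=3
  node 10: h_left=-1, h_right=3, diff=4 [FAIL (|-1-3|=4 > 1)], height=4
Node 23 violates the condition: |-1 - 1| = 2 > 1.
Result: Not balanced


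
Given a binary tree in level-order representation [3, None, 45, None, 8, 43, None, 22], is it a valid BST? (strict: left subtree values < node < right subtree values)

Level-order array: [3, None, 45, None, 8, 43, None, 22]
Validate using subtree bounds (lo, hi): at each node, require lo < value < hi,
then recurse left with hi=value and right with lo=value.
Preorder trace (stopping at first violation):
  at node 3 with bounds (-inf, +inf): OK
  at node 45 with bounds (3, +inf): OK
  at node 8 with bounds (45, +inf): VIOLATION
Node 8 violates its bound: not (45 < 8 < +inf).
Result: Not a valid BST


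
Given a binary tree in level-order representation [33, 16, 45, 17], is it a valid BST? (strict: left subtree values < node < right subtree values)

Level-order array: [33, 16, 45, 17]
Validate using subtree bounds (lo, hi): at each node, require lo < value < hi,
then recurse left with hi=value and right with lo=value.
Preorder trace (stopping at first violation):
  at node 33 with bounds (-inf, +inf): OK
  at node 16 with bounds (-inf, 33): OK
  at node 17 with bounds (-inf, 16): VIOLATION
Node 17 violates its bound: not (-inf < 17 < 16).
Result: Not a valid BST


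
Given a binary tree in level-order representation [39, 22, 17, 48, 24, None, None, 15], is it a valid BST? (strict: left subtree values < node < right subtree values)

Level-order array: [39, 22, 17, 48, 24, None, None, 15]
Validate using subtree bounds (lo, hi): at each node, require lo < value < hi,
then recurse left with hi=value and right with lo=value.
Preorder trace (stopping at first violation):
  at node 39 with bounds (-inf, +inf): OK
  at node 22 with bounds (-inf, 39): OK
  at node 48 with bounds (-inf, 22): VIOLATION
Node 48 violates its bound: not (-inf < 48 < 22).
Result: Not a valid BST


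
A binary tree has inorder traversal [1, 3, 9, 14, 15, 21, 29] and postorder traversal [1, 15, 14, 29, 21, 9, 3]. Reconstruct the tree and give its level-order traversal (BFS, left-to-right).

Inorder:   [1, 3, 9, 14, 15, 21, 29]
Postorder: [1, 15, 14, 29, 21, 9, 3]
Algorithm: postorder visits root last, so walk postorder right-to-left;
each value is the root of the current inorder slice — split it at that
value, recurse on the right subtree first, then the left.
Recursive splits:
  root=3; inorder splits into left=[1], right=[9, 14, 15, 21, 29]
  root=9; inorder splits into left=[], right=[14, 15, 21, 29]
  root=21; inorder splits into left=[14, 15], right=[29]
  root=29; inorder splits into left=[], right=[]
  root=14; inorder splits into left=[], right=[15]
  root=15; inorder splits into left=[], right=[]
  root=1; inorder splits into left=[], right=[]
Reconstructed level-order: [3, 1, 9, 21, 14, 29, 15]


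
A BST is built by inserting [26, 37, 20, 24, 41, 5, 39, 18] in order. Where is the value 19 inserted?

Starting tree (level order): [26, 20, 37, 5, 24, None, 41, None, 18, None, None, 39]
Insertion path: 26 -> 20 -> 5 -> 18
Result: insert 19 as right child of 18
Final tree (level order): [26, 20, 37, 5, 24, None, 41, None, 18, None, None, 39, None, None, 19]


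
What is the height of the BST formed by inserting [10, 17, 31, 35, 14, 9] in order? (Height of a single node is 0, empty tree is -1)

Insertion order: [10, 17, 31, 35, 14, 9]
Tree (level-order array): [10, 9, 17, None, None, 14, 31, None, None, None, 35]
Compute height bottom-up (empty subtree = -1):
  height(9) = 1 + max(-1, -1) = 0
  height(14) = 1 + max(-1, -1) = 0
  height(35) = 1 + max(-1, -1) = 0
  height(31) = 1 + max(-1, 0) = 1
  height(17) = 1 + max(0, 1) = 2
  height(10) = 1 + max(0, 2) = 3
Height = 3


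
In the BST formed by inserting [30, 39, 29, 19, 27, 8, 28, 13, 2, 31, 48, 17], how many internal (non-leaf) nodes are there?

Tree built from: [30, 39, 29, 19, 27, 8, 28, 13, 2, 31, 48, 17]
Tree (level-order array): [30, 29, 39, 19, None, 31, 48, 8, 27, None, None, None, None, 2, 13, None, 28, None, None, None, 17]
Rule: An internal node has at least one child.
Per-node child counts:
  node 30: 2 child(ren)
  node 29: 1 child(ren)
  node 19: 2 child(ren)
  node 8: 2 child(ren)
  node 2: 0 child(ren)
  node 13: 1 child(ren)
  node 17: 0 child(ren)
  node 27: 1 child(ren)
  node 28: 0 child(ren)
  node 39: 2 child(ren)
  node 31: 0 child(ren)
  node 48: 0 child(ren)
Matching nodes: [30, 29, 19, 8, 13, 27, 39]
Count of internal (non-leaf) nodes: 7


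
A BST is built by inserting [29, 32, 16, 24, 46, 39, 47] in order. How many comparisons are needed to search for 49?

Search path for 49: 29 -> 32 -> 46 -> 47
Found: False
Comparisons: 4


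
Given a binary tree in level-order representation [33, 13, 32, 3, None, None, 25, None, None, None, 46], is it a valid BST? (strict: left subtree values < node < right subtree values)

Level-order array: [33, 13, 32, 3, None, None, 25, None, None, None, 46]
Validate using subtree bounds (lo, hi): at each node, require lo < value < hi,
then recurse left with hi=value and right with lo=value.
Preorder trace (stopping at first violation):
  at node 33 with bounds (-inf, +inf): OK
  at node 13 with bounds (-inf, 33): OK
  at node 3 with bounds (-inf, 13): OK
  at node 32 with bounds (33, +inf): VIOLATION
Node 32 violates its bound: not (33 < 32 < +inf).
Result: Not a valid BST


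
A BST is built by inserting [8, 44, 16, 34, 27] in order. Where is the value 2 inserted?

Starting tree (level order): [8, None, 44, 16, None, None, 34, 27]
Insertion path: 8
Result: insert 2 as left child of 8
Final tree (level order): [8, 2, 44, None, None, 16, None, None, 34, 27]


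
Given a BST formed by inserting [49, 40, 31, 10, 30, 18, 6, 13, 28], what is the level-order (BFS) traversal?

Tree insertion order: [49, 40, 31, 10, 30, 18, 6, 13, 28]
Tree (level-order array): [49, 40, None, 31, None, 10, None, 6, 30, None, None, 18, None, 13, 28]
BFS from the root, enqueuing left then right child of each popped node:
  queue [49] -> pop 49, enqueue [40], visited so far: [49]
  queue [40] -> pop 40, enqueue [31], visited so far: [49, 40]
  queue [31] -> pop 31, enqueue [10], visited so far: [49, 40, 31]
  queue [10] -> pop 10, enqueue [6, 30], visited so far: [49, 40, 31, 10]
  queue [6, 30] -> pop 6, enqueue [none], visited so far: [49, 40, 31, 10, 6]
  queue [30] -> pop 30, enqueue [18], visited so far: [49, 40, 31, 10, 6, 30]
  queue [18] -> pop 18, enqueue [13, 28], visited so far: [49, 40, 31, 10, 6, 30, 18]
  queue [13, 28] -> pop 13, enqueue [none], visited so far: [49, 40, 31, 10, 6, 30, 18, 13]
  queue [28] -> pop 28, enqueue [none], visited so far: [49, 40, 31, 10, 6, 30, 18, 13, 28]
Result: [49, 40, 31, 10, 6, 30, 18, 13, 28]


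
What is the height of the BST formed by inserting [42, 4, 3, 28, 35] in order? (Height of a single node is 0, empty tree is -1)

Insertion order: [42, 4, 3, 28, 35]
Tree (level-order array): [42, 4, None, 3, 28, None, None, None, 35]
Compute height bottom-up (empty subtree = -1):
  height(3) = 1 + max(-1, -1) = 0
  height(35) = 1 + max(-1, -1) = 0
  height(28) = 1 + max(-1, 0) = 1
  height(4) = 1 + max(0, 1) = 2
  height(42) = 1 + max(2, -1) = 3
Height = 3


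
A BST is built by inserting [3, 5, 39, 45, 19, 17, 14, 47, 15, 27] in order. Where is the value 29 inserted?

Starting tree (level order): [3, None, 5, None, 39, 19, 45, 17, 27, None, 47, 14, None, None, None, None, None, None, 15]
Insertion path: 3 -> 5 -> 39 -> 19 -> 27
Result: insert 29 as right child of 27
Final tree (level order): [3, None, 5, None, 39, 19, 45, 17, 27, None, 47, 14, None, None, 29, None, None, None, 15]


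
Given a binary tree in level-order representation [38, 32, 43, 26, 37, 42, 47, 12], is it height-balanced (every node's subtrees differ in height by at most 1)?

Tree (level-order array): [38, 32, 43, 26, 37, 42, 47, 12]
Definition: a tree is height-balanced if, at every node, |h(left) - h(right)| <= 1 (empty subtree has height -1).
Bottom-up per-node check:
  node 12: h_left=-1, h_right=-1, diff=0 [OK], height=0
  node 26: h_left=0, h_right=-1, diff=1 [OK], height=1
  node 37: h_left=-1, h_right=-1, diff=0 [OK], height=0
  node 32: h_left=1, h_right=0, diff=1 [OK], height=2
  node 42: h_left=-1, h_right=-1, diff=0 [OK], height=0
  node 47: h_left=-1, h_right=-1, diff=0 [OK], height=0
  node 43: h_left=0, h_right=0, diff=0 [OK], height=1
  node 38: h_left=2, h_right=1, diff=1 [OK], height=3
All nodes satisfy the balance condition.
Result: Balanced


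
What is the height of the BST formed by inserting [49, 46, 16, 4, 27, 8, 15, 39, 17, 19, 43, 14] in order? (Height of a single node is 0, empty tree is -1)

Insertion order: [49, 46, 16, 4, 27, 8, 15, 39, 17, 19, 43, 14]
Tree (level-order array): [49, 46, None, 16, None, 4, 27, None, 8, 17, 39, None, 15, None, 19, None, 43, 14]
Compute height bottom-up (empty subtree = -1):
  height(14) = 1 + max(-1, -1) = 0
  height(15) = 1 + max(0, -1) = 1
  height(8) = 1 + max(-1, 1) = 2
  height(4) = 1 + max(-1, 2) = 3
  height(19) = 1 + max(-1, -1) = 0
  height(17) = 1 + max(-1, 0) = 1
  height(43) = 1 + max(-1, -1) = 0
  height(39) = 1 + max(-1, 0) = 1
  height(27) = 1 + max(1, 1) = 2
  height(16) = 1 + max(3, 2) = 4
  height(46) = 1 + max(4, -1) = 5
  height(49) = 1 + max(5, -1) = 6
Height = 6


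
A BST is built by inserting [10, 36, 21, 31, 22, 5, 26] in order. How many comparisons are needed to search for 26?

Search path for 26: 10 -> 36 -> 21 -> 31 -> 22 -> 26
Found: True
Comparisons: 6


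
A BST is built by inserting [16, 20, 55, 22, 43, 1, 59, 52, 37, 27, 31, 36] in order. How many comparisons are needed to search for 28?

Search path for 28: 16 -> 20 -> 55 -> 22 -> 43 -> 37 -> 27 -> 31
Found: False
Comparisons: 8


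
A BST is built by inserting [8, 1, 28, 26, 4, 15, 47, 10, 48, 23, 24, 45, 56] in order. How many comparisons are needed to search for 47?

Search path for 47: 8 -> 28 -> 47
Found: True
Comparisons: 3


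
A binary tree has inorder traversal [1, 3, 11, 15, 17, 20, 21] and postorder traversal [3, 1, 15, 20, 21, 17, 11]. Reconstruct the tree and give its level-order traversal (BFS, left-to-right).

Inorder:   [1, 3, 11, 15, 17, 20, 21]
Postorder: [3, 1, 15, 20, 21, 17, 11]
Algorithm: postorder visits root last, so walk postorder right-to-left;
each value is the root of the current inorder slice — split it at that
value, recurse on the right subtree first, then the left.
Recursive splits:
  root=11; inorder splits into left=[1, 3], right=[15, 17, 20, 21]
  root=17; inorder splits into left=[15], right=[20, 21]
  root=21; inorder splits into left=[20], right=[]
  root=20; inorder splits into left=[], right=[]
  root=15; inorder splits into left=[], right=[]
  root=1; inorder splits into left=[], right=[3]
  root=3; inorder splits into left=[], right=[]
Reconstructed level-order: [11, 1, 17, 3, 15, 21, 20]


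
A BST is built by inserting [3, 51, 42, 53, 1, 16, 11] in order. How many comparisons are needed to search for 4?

Search path for 4: 3 -> 51 -> 42 -> 16 -> 11
Found: False
Comparisons: 5


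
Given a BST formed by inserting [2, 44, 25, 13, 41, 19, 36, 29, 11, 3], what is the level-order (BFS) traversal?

Tree insertion order: [2, 44, 25, 13, 41, 19, 36, 29, 11, 3]
Tree (level-order array): [2, None, 44, 25, None, 13, 41, 11, 19, 36, None, 3, None, None, None, 29]
BFS from the root, enqueuing left then right child of each popped node:
  queue [2] -> pop 2, enqueue [44], visited so far: [2]
  queue [44] -> pop 44, enqueue [25], visited so far: [2, 44]
  queue [25] -> pop 25, enqueue [13, 41], visited so far: [2, 44, 25]
  queue [13, 41] -> pop 13, enqueue [11, 19], visited so far: [2, 44, 25, 13]
  queue [41, 11, 19] -> pop 41, enqueue [36], visited so far: [2, 44, 25, 13, 41]
  queue [11, 19, 36] -> pop 11, enqueue [3], visited so far: [2, 44, 25, 13, 41, 11]
  queue [19, 36, 3] -> pop 19, enqueue [none], visited so far: [2, 44, 25, 13, 41, 11, 19]
  queue [36, 3] -> pop 36, enqueue [29], visited so far: [2, 44, 25, 13, 41, 11, 19, 36]
  queue [3, 29] -> pop 3, enqueue [none], visited so far: [2, 44, 25, 13, 41, 11, 19, 36, 3]
  queue [29] -> pop 29, enqueue [none], visited so far: [2, 44, 25, 13, 41, 11, 19, 36, 3, 29]
Result: [2, 44, 25, 13, 41, 11, 19, 36, 3, 29]


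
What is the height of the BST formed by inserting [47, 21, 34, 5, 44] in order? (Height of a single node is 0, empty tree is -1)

Insertion order: [47, 21, 34, 5, 44]
Tree (level-order array): [47, 21, None, 5, 34, None, None, None, 44]
Compute height bottom-up (empty subtree = -1):
  height(5) = 1 + max(-1, -1) = 0
  height(44) = 1 + max(-1, -1) = 0
  height(34) = 1 + max(-1, 0) = 1
  height(21) = 1 + max(0, 1) = 2
  height(47) = 1 + max(2, -1) = 3
Height = 3


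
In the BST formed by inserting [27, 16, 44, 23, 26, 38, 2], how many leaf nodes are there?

Tree built from: [27, 16, 44, 23, 26, 38, 2]
Tree (level-order array): [27, 16, 44, 2, 23, 38, None, None, None, None, 26]
Rule: A leaf has 0 children.
Per-node child counts:
  node 27: 2 child(ren)
  node 16: 2 child(ren)
  node 2: 0 child(ren)
  node 23: 1 child(ren)
  node 26: 0 child(ren)
  node 44: 1 child(ren)
  node 38: 0 child(ren)
Matching nodes: [2, 26, 38]
Count of leaf nodes: 3


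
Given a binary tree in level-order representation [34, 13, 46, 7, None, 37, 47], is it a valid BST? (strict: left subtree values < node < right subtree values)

Level-order array: [34, 13, 46, 7, None, 37, 47]
Validate using subtree bounds (lo, hi): at each node, require lo < value < hi,
then recurse left with hi=value and right with lo=value.
Preorder trace (stopping at first violation):
  at node 34 with bounds (-inf, +inf): OK
  at node 13 with bounds (-inf, 34): OK
  at node 7 with bounds (-inf, 13): OK
  at node 46 with bounds (34, +inf): OK
  at node 37 with bounds (34, 46): OK
  at node 47 with bounds (46, +inf): OK
No violation found at any node.
Result: Valid BST


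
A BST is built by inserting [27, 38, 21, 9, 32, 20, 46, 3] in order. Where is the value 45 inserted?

Starting tree (level order): [27, 21, 38, 9, None, 32, 46, 3, 20]
Insertion path: 27 -> 38 -> 46
Result: insert 45 as left child of 46
Final tree (level order): [27, 21, 38, 9, None, 32, 46, 3, 20, None, None, 45]


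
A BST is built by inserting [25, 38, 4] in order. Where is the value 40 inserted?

Starting tree (level order): [25, 4, 38]
Insertion path: 25 -> 38
Result: insert 40 as right child of 38
Final tree (level order): [25, 4, 38, None, None, None, 40]


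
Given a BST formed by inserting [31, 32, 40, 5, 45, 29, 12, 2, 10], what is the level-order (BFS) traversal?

Tree insertion order: [31, 32, 40, 5, 45, 29, 12, 2, 10]
Tree (level-order array): [31, 5, 32, 2, 29, None, 40, None, None, 12, None, None, 45, 10]
BFS from the root, enqueuing left then right child of each popped node:
  queue [31] -> pop 31, enqueue [5, 32], visited so far: [31]
  queue [5, 32] -> pop 5, enqueue [2, 29], visited so far: [31, 5]
  queue [32, 2, 29] -> pop 32, enqueue [40], visited so far: [31, 5, 32]
  queue [2, 29, 40] -> pop 2, enqueue [none], visited so far: [31, 5, 32, 2]
  queue [29, 40] -> pop 29, enqueue [12], visited so far: [31, 5, 32, 2, 29]
  queue [40, 12] -> pop 40, enqueue [45], visited so far: [31, 5, 32, 2, 29, 40]
  queue [12, 45] -> pop 12, enqueue [10], visited so far: [31, 5, 32, 2, 29, 40, 12]
  queue [45, 10] -> pop 45, enqueue [none], visited so far: [31, 5, 32, 2, 29, 40, 12, 45]
  queue [10] -> pop 10, enqueue [none], visited so far: [31, 5, 32, 2, 29, 40, 12, 45, 10]
Result: [31, 5, 32, 2, 29, 40, 12, 45, 10]


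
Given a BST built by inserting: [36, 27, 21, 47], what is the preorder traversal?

Tree insertion order: [36, 27, 21, 47]
Tree (level-order array): [36, 27, 47, 21]
Preorder traversal: [36, 27, 21, 47]


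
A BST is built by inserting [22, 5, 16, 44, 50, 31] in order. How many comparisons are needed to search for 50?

Search path for 50: 22 -> 44 -> 50
Found: True
Comparisons: 3


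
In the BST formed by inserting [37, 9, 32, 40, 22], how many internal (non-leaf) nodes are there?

Tree built from: [37, 9, 32, 40, 22]
Tree (level-order array): [37, 9, 40, None, 32, None, None, 22]
Rule: An internal node has at least one child.
Per-node child counts:
  node 37: 2 child(ren)
  node 9: 1 child(ren)
  node 32: 1 child(ren)
  node 22: 0 child(ren)
  node 40: 0 child(ren)
Matching nodes: [37, 9, 32]
Count of internal (non-leaf) nodes: 3


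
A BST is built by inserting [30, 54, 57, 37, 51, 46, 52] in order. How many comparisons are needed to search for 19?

Search path for 19: 30
Found: False
Comparisons: 1


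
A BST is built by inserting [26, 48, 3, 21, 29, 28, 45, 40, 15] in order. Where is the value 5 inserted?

Starting tree (level order): [26, 3, 48, None, 21, 29, None, 15, None, 28, 45, None, None, None, None, 40]
Insertion path: 26 -> 3 -> 21 -> 15
Result: insert 5 as left child of 15
Final tree (level order): [26, 3, 48, None, 21, 29, None, 15, None, 28, 45, 5, None, None, None, 40]


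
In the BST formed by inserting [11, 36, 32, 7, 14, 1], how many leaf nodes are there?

Tree built from: [11, 36, 32, 7, 14, 1]
Tree (level-order array): [11, 7, 36, 1, None, 32, None, None, None, 14]
Rule: A leaf has 0 children.
Per-node child counts:
  node 11: 2 child(ren)
  node 7: 1 child(ren)
  node 1: 0 child(ren)
  node 36: 1 child(ren)
  node 32: 1 child(ren)
  node 14: 0 child(ren)
Matching nodes: [1, 14]
Count of leaf nodes: 2


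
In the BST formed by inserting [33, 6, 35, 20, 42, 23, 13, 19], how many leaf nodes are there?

Tree built from: [33, 6, 35, 20, 42, 23, 13, 19]
Tree (level-order array): [33, 6, 35, None, 20, None, 42, 13, 23, None, None, None, 19]
Rule: A leaf has 0 children.
Per-node child counts:
  node 33: 2 child(ren)
  node 6: 1 child(ren)
  node 20: 2 child(ren)
  node 13: 1 child(ren)
  node 19: 0 child(ren)
  node 23: 0 child(ren)
  node 35: 1 child(ren)
  node 42: 0 child(ren)
Matching nodes: [19, 23, 42]
Count of leaf nodes: 3


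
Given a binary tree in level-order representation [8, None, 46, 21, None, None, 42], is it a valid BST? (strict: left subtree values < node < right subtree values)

Level-order array: [8, None, 46, 21, None, None, 42]
Validate using subtree bounds (lo, hi): at each node, require lo < value < hi,
then recurse left with hi=value and right with lo=value.
Preorder trace (stopping at first violation):
  at node 8 with bounds (-inf, +inf): OK
  at node 46 with bounds (8, +inf): OK
  at node 21 with bounds (8, 46): OK
  at node 42 with bounds (21, 46): OK
No violation found at any node.
Result: Valid BST


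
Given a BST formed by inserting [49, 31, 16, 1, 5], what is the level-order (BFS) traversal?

Tree insertion order: [49, 31, 16, 1, 5]
Tree (level-order array): [49, 31, None, 16, None, 1, None, None, 5]
BFS from the root, enqueuing left then right child of each popped node:
  queue [49] -> pop 49, enqueue [31], visited so far: [49]
  queue [31] -> pop 31, enqueue [16], visited so far: [49, 31]
  queue [16] -> pop 16, enqueue [1], visited so far: [49, 31, 16]
  queue [1] -> pop 1, enqueue [5], visited so far: [49, 31, 16, 1]
  queue [5] -> pop 5, enqueue [none], visited so far: [49, 31, 16, 1, 5]
Result: [49, 31, 16, 1, 5]


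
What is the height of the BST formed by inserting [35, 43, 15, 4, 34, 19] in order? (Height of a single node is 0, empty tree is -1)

Insertion order: [35, 43, 15, 4, 34, 19]
Tree (level-order array): [35, 15, 43, 4, 34, None, None, None, None, 19]
Compute height bottom-up (empty subtree = -1):
  height(4) = 1 + max(-1, -1) = 0
  height(19) = 1 + max(-1, -1) = 0
  height(34) = 1 + max(0, -1) = 1
  height(15) = 1 + max(0, 1) = 2
  height(43) = 1 + max(-1, -1) = 0
  height(35) = 1 + max(2, 0) = 3
Height = 3


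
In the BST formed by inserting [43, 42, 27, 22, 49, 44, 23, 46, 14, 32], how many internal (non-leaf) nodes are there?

Tree built from: [43, 42, 27, 22, 49, 44, 23, 46, 14, 32]
Tree (level-order array): [43, 42, 49, 27, None, 44, None, 22, 32, None, 46, 14, 23]
Rule: An internal node has at least one child.
Per-node child counts:
  node 43: 2 child(ren)
  node 42: 1 child(ren)
  node 27: 2 child(ren)
  node 22: 2 child(ren)
  node 14: 0 child(ren)
  node 23: 0 child(ren)
  node 32: 0 child(ren)
  node 49: 1 child(ren)
  node 44: 1 child(ren)
  node 46: 0 child(ren)
Matching nodes: [43, 42, 27, 22, 49, 44]
Count of internal (non-leaf) nodes: 6


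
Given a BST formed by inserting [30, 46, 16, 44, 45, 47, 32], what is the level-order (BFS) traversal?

Tree insertion order: [30, 46, 16, 44, 45, 47, 32]
Tree (level-order array): [30, 16, 46, None, None, 44, 47, 32, 45]
BFS from the root, enqueuing left then right child of each popped node:
  queue [30] -> pop 30, enqueue [16, 46], visited so far: [30]
  queue [16, 46] -> pop 16, enqueue [none], visited so far: [30, 16]
  queue [46] -> pop 46, enqueue [44, 47], visited so far: [30, 16, 46]
  queue [44, 47] -> pop 44, enqueue [32, 45], visited so far: [30, 16, 46, 44]
  queue [47, 32, 45] -> pop 47, enqueue [none], visited so far: [30, 16, 46, 44, 47]
  queue [32, 45] -> pop 32, enqueue [none], visited so far: [30, 16, 46, 44, 47, 32]
  queue [45] -> pop 45, enqueue [none], visited so far: [30, 16, 46, 44, 47, 32, 45]
Result: [30, 16, 46, 44, 47, 32, 45]


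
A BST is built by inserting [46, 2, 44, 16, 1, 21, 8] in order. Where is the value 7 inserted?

Starting tree (level order): [46, 2, None, 1, 44, None, None, 16, None, 8, 21]
Insertion path: 46 -> 2 -> 44 -> 16 -> 8
Result: insert 7 as left child of 8
Final tree (level order): [46, 2, None, 1, 44, None, None, 16, None, 8, 21, 7]


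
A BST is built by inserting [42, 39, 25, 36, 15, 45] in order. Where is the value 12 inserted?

Starting tree (level order): [42, 39, 45, 25, None, None, None, 15, 36]
Insertion path: 42 -> 39 -> 25 -> 15
Result: insert 12 as left child of 15
Final tree (level order): [42, 39, 45, 25, None, None, None, 15, 36, 12]


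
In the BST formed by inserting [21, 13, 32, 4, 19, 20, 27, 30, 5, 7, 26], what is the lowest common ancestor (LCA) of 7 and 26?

Tree insertion order: [21, 13, 32, 4, 19, 20, 27, 30, 5, 7, 26]
Tree (level-order array): [21, 13, 32, 4, 19, 27, None, None, 5, None, 20, 26, 30, None, 7]
In a BST, the LCA of p=7, q=26 is the first node v on the
root-to-leaf path with p <= v <= q (go left if both < v, right if both > v).
Walk from root:
  at 21: 7 <= 21 <= 26, this is the LCA
LCA = 21


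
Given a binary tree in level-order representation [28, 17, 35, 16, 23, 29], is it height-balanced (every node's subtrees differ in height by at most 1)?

Tree (level-order array): [28, 17, 35, 16, 23, 29]
Definition: a tree is height-balanced if, at every node, |h(left) - h(right)| <= 1 (empty subtree has height -1).
Bottom-up per-node check:
  node 16: h_left=-1, h_right=-1, diff=0 [OK], height=0
  node 23: h_left=-1, h_right=-1, diff=0 [OK], height=0
  node 17: h_left=0, h_right=0, diff=0 [OK], height=1
  node 29: h_left=-1, h_right=-1, diff=0 [OK], height=0
  node 35: h_left=0, h_right=-1, diff=1 [OK], height=1
  node 28: h_left=1, h_right=1, diff=0 [OK], height=2
All nodes satisfy the balance condition.
Result: Balanced


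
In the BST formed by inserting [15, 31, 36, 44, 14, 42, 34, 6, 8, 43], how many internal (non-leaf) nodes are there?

Tree built from: [15, 31, 36, 44, 14, 42, 34, 6, 8, 43]
Tree (level-order array): [15, 14, 31, 6, None, None, 36, None, 8, 34, 44, None, None, None, None, 42, None, None, 43]
Rule: An internal node has at least one child.
Per-node child counts:
  node 15: 2 child(ren)
  node 14: 1 child(ren)
  node 6: 1 child(ren)
  node 8: 0 child(ren)
  node 31: 1 child(ren)
  node 36: 2 child(ren)
  node 34: 0 child(ren)
  node 44: 1 child(ren)
  node 42: 1 child(ren)
  node 43: 0 child(ren)
Matching nodes: [15, 14, 6, 31, 36, 44, 42]
Count of internal (non-leaf) nodes: 7


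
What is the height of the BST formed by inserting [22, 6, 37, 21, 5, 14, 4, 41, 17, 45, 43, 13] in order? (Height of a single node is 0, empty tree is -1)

Insertion order: [22, 6, 37, 21, 5, 14, 4, 41, 17, 45, 43, 13]
Tree (level-order array): [22, 6, 37, 5, 21, None, 41, 4, None, 14, None, None, 45, None, None, 13, 17, 43]
Compute height bottom-up (empty subtree = -1):
  height(4) = 1 + max(-1, -1) = 0
  height(5) = 1 + max(0, -1) = 1
  height(13) = 1 + max(-1, -1) = 0
  height(17) = 1 + max(-1, -1) = 0
  height(14) = 1 + max(0, 0) = 1
  height(21) = 1 + max(1, -1) = 2
  height(6) = 1 + max(1, 2) = 3
  height(43) = 1 + max(-1, -1) = 0
  height(45) = 1 + max(0, -1) = 1
  height(41) = 1 + max(-1, 1) = 2
  height(37) = 1 + max(-1, 2) = 3
  height(22) = 1 + max(3, 3) = 4
Height = 4


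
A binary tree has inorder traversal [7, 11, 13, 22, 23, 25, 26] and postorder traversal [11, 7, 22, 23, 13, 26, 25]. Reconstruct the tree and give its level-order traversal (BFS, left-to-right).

Inorder:   [7, 11, 13, 22, 23, 25, 26]
Postorder: [11, 7, 22, 23, 13, 26, 25]
Algorithm: postorder visits root last, so walk postorder right-to-left;
each value is the root of the current inorder slice — split it at that
value, recurse on the right subtree first, then the left.
Recursive splits:
  root=25; inorder splits into left=[7, 11, 13, 22, 23], right=[26]
  root=26; inorder splits into left=[], right=[]
  root=13; inorder splits into left=[7, 11], right=[22, 23]
  root=23; inorder splits into left=[22], right=[]
  root=22; inorder splits into left=[], right=[]
  root=7; inorder splits into left=[], right=[11]
  root=11; inorder splits into left=[], right=[]
Reconstructed level-order: [25, 13, 26, 7, 23, 11, 22]


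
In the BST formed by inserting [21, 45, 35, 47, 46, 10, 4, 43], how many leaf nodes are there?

Tree built from: [21, 45, 35, 47, 46, 10, 4, 43]
Tree (level-order array): [21, 10, 45, 4, None, 35, 47, None, None, None, 43, 46]
Rule: A leaf has 0 children.
Per-node child counts:
  node 21: 2 child(ren)
  node 10: 1 child(ren)
  node 4: 0 child(ren)
  node 45: 2 child(ren)
  node 35: 1 child(ren)
  node 43: 0 child(ren)
  node 47: 1 child(ren)
  node 46: 0 child(ren)
Matching nodes: [4, 43, 46]
Count of leaf nodes: 3


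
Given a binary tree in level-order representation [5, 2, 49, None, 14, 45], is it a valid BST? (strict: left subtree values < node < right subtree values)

Level-order array: [5, 2, 49, None, 14, 45]
Validate using subtree bounds (lo, hi): at each node, require lo < value < hi,
then recurse left with hi=value and right with lo=value.
Preorder trace (stopping at first violation):
  at node 5 with bounds (-inf, +inf): OK
  at node 2 with bounds (-inf, 5): OK
  at node 14 with bounds (2, 5): VIOLATION
Node 14 violates its bound: not (2 < 14 < 5).
Result: Not a valid BST


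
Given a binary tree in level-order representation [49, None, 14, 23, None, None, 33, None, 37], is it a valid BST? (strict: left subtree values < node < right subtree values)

Level-order array: [49, None, 14, 23, None, None, 33, None, 37]
Validate using subtree bounds (lo, hi): at each node, require lo < value < hi,
then recurse left with hi=value and right with lo=value.
Preorder trace (stopping at first violation):
  at node 49 with bounds (-inf, +inf): OK
  at node 14 with bounds (49, +inf): VIOLATION
Node 14 violates its bound: not (49 < 14 < +inf).
Result: Not a valid BST


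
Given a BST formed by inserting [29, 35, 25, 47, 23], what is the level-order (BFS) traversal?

Tree insertion order: [29, 35, 25, 47, 23]
Tree (level-order array): [29, 25, 35, 23, None, None, 47]
BFS from the root, enqueuing left then right child of each popped node:
  queue [29] -> pop 29, enqueue [25, 35], visited so far: [29]
  queue [25, 35] -> pop 25, enqueue [23], visited so far: [29, 25]
  queue [35, 23] -> pop 35, enqueue [47], visited so far: [29, 25, 35]
  queue [23, 47] -> pop 23, enqueue [none], visited so far: [29, 25, 35, 23]
  queue [47] -> pop 47, enqueue [none], visited so far: [29, 25, 35, 23, 47]
Result: [29, 25, 35, 23, 47]


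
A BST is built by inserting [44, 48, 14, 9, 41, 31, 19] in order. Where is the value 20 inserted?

Starting tree (level order): [44, 14, 48, 9, 41, None, None, None, None, 31, None, 19]
Insertion path: 44 -> 14 -> 41 -> 31 -> 19
Result: insert 20 as right child of 19
Final tree (level order): [44, 14, 48, 9, 41, None, None, None, None, 31, None, 19, None, None, 20]


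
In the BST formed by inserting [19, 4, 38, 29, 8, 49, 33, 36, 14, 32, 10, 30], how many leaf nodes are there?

Tree built from: [19, 4, 38, 29, 8, 49, 33, 36, 14, 32, 10, 30]
Tree (level-order array): [19, 4, 38, None, 8, 29, 49, None, 14, None, 33, None, None, 10, None, 32, 36, None, None, 30]
Rule: A leaf has 0 children.
Per-node child counts:
  node 19: 2 child(ren)
  node 4: 1 child(ren)
  node 8: 1 child(ren)
  node 14: 1 child(ren)
  node 10: 0 child(ren)
  node 38: 2 child(ren)
  node 29: 1 child(ren)
  node 33: 2 child(ren)
  node 32: 1 child(ren)
  node 30: 0 child(ren)
  node 36: 0 child(ren)
  node 49: 0 child(ren)
Matching nodes: [10, 30, 36, 49]
Count of leaf nodes: 4


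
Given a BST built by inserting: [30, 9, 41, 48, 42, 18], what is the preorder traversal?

Tree insertion order: [30, 9, 41, 48, 42, 18]
Tree (level-order array): [30, 9, 41, None, 18, None, 48, None, None, 42]
Preorder traversal: [30, 9, 18, 41, 48, 42]


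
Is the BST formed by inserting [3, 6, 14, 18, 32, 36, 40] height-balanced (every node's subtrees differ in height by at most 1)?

Tree (level-order array): [3, None, 6, None, 14, None, 18, None, 32, None, 36, None, 40]
Definition: a tree is height-balanced if, at every node, |h(left) - h(right)| <= 1 (empty subtree has height -1).
Bottom-up per-node check:
  node 40: h_left=-1, h_right=-1, diff=0 [OK], height=0
  node 36: h_left=-1, h_right=0, diff=1 [OK], height=1
  node 32: h_left=-1, h_right=1, diff=2 [FAIL (|-1-1|=2 > 1)], height=2
  node 18: h_left=-1, h_right=2, diff=3 [FAIL (|-1-2|=3 > 1)], height=3
  node 14: h_left=-1, h_right=3, diff=4 [FAIL (|-1-3|=4 > 1)], height=4
  node 6: h_left=-1, h_right=4, diff=5 [FAIL (|-1-4|=5 > 1)], height=5
  node 3: h_left=-1, h_right=5, diff=6 [FAIL (|-1-5|=6 > 1)], height=6
Node 32 violates the condition: |-1 - 1| = 2 > 1.
Result: Not balanced


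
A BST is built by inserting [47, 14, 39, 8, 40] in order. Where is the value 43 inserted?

Starting tree (level order): [47, 14, None, 8, 39, None, None, None, 40]
Insertion path: 47 -> 14 -> 39 -> 40
Result: insert 43 as right child of 40
Final tree (level order): [47, 14, None, 8, 39, None, None, None, 40, None, 43]
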